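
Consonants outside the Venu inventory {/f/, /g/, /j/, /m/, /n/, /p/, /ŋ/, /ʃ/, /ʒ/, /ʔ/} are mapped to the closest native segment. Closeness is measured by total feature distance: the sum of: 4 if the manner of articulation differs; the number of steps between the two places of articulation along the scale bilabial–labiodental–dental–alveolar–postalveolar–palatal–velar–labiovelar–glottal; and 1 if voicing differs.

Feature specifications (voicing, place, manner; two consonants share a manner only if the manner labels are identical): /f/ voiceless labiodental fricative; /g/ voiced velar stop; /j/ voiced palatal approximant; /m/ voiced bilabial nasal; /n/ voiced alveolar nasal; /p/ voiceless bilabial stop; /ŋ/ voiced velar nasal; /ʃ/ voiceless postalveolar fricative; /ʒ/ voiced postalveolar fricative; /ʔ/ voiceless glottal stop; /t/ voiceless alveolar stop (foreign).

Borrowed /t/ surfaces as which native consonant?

/p/ is closest: same manner (stop), place distance 3 (alveolar→bilabial), same voicing; total 3. Next closest is /g/ at distance 4.

p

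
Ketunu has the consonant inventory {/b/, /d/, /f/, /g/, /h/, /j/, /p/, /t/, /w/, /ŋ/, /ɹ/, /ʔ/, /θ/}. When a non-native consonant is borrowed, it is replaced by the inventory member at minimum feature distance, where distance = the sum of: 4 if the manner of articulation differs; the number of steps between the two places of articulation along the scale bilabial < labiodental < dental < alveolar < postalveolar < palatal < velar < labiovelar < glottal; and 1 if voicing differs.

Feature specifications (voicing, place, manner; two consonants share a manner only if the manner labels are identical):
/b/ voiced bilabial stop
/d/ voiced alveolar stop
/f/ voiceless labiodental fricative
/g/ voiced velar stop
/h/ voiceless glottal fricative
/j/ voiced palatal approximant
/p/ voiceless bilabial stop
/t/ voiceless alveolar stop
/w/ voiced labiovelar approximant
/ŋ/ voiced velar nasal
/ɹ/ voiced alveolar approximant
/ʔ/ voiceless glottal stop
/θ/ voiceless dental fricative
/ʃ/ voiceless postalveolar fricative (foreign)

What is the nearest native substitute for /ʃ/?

θ

/θ/ is closest: same manner (fricative), place distance 2 (postalveolar→dental), same voicing; total 2. Next closest is /f/ at distance 3.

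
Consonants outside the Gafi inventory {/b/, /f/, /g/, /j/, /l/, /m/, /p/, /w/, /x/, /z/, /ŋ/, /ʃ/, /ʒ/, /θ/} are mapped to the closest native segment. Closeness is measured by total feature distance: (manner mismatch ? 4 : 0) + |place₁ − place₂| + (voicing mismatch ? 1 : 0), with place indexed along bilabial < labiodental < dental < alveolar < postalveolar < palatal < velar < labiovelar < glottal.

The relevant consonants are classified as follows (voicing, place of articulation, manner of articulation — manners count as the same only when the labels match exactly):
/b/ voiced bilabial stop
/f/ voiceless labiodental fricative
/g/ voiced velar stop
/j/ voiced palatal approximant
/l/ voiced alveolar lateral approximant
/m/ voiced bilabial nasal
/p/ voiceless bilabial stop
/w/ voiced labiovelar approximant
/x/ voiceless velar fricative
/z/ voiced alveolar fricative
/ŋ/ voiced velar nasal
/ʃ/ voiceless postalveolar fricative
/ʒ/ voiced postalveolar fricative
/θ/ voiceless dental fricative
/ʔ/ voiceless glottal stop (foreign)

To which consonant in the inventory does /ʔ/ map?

g

/g/ is closest: same manner (stop), place distance 2 (glottal→velar), voicing differs (+1); total 3. Next closest is /w/ at distance 6.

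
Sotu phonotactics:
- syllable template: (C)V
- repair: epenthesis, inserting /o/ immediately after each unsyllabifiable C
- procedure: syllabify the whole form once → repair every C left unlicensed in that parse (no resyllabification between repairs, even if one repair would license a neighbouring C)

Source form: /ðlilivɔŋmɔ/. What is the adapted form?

ðolilivɔŋomɔ

Syllabifying with onset maximization leaves /ð/, /ŋ/ stranded (no codas are permitted; onsets are limited to one consonant).
Each unlicensed consonant becomes the onset of a new syllable: /ð/ → /ðo/, /ŋ/ → /ŋo/.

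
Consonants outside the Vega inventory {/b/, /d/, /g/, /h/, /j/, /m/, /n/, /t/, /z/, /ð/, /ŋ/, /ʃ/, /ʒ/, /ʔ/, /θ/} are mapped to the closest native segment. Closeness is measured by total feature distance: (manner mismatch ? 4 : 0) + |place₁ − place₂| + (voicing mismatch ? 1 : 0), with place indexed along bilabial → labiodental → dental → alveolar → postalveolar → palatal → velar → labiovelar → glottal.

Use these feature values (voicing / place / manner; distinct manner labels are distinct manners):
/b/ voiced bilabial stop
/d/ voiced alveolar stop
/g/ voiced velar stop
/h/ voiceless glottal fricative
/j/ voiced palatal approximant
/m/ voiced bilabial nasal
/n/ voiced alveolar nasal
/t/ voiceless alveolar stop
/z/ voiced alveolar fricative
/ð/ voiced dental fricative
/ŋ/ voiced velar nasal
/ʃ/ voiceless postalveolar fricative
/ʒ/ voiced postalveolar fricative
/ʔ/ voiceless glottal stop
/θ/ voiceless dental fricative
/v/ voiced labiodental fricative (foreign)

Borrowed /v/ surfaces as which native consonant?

/ð/ is closest: same manner (fricative), place distance 1 (labiodental→dental), same voicing; total 1. Next closest is /z/ at distance 2.

ð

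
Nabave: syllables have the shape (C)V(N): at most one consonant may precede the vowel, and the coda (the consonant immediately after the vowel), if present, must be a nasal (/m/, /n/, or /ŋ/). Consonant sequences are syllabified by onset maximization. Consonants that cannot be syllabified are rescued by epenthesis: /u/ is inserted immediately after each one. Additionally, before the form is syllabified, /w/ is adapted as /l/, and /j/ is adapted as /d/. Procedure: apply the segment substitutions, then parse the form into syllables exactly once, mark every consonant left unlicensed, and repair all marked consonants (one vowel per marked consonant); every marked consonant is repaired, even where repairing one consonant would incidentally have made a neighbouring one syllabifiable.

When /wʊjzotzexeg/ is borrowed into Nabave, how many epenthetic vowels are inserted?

After substitution the input is /lʊdzotzexeg/.
The unsyllabifiable consonants are /d/, /t/, /g/; each receives one epenthetic vowel.

3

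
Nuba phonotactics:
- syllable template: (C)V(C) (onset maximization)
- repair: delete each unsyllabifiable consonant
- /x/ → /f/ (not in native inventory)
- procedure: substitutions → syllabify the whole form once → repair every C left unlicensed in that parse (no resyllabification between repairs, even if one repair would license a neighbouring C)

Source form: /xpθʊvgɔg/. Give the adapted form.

θʊvgɔg

Substitution: /x/ → /f/, giving /fpθʊvgɔg/.
Under (C)V(C), the unsyllabifiable consonants are /f/, /p/ (at most one coda consonant is licensed; onsets are limited to one consonant).
Deletion applies to /f/, /p/.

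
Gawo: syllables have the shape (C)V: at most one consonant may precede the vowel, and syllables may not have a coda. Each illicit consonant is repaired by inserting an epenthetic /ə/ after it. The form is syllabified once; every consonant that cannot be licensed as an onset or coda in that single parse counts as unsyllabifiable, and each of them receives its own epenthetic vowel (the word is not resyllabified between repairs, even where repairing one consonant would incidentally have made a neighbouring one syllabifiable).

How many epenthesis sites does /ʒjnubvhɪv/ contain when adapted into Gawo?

5

The unsyllabifiable consonants are /ʒ/, /j/, /b/, /v/, /v/; each receives one epenthetic vowel.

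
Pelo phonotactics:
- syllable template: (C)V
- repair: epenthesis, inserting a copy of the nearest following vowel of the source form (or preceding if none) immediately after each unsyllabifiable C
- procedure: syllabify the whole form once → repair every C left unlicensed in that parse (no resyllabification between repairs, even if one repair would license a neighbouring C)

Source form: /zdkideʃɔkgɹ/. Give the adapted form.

Syllabifying with onset maximization leaves /z/, /d/, /k/, /g/, /ɹ/ stranded (no codas are permitted; onsets are limited to one consonant).
Inserting the epenthetic vowel yields /z/ → /zi/, /d/ → /di/, /k/ → /kɔ/, /g/ → /gɔ/, /ɹ/ → /ɹɔ/.

zidikideʃɔkɔgɔɹɔ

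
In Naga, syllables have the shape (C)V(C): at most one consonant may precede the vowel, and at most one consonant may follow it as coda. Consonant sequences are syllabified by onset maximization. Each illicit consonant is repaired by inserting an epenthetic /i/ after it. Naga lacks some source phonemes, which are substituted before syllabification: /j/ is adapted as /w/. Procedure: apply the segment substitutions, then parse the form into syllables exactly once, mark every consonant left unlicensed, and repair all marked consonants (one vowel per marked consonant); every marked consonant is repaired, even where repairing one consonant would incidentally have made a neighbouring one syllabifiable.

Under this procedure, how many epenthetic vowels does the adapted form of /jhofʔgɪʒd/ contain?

After substitution the input is /whofʔgɪʒd/.
The unsyllabifiable consonants are /w/, /ʔ/, /d/; each receives one epenthetic vowel.

3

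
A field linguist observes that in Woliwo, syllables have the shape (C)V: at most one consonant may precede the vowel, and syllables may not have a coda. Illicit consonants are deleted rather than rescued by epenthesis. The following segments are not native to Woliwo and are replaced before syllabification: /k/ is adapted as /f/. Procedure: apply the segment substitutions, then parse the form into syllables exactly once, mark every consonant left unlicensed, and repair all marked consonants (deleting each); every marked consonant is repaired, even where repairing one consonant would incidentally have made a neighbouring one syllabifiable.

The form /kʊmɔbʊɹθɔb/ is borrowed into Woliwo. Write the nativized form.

fʊmɔbʊθɔ

Substitution: /k/ → /f/, giving /fʊmɔbʊɹθɔb/.
Under (C)V, the unsyllabifiable consonants are /ɹ/, /b/ (no codas are permitted; onsets are limited to one consonant).
Deleting the stranded consonants removes /ɹ/, /b/.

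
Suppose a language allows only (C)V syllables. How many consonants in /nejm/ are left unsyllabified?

Syllabifying with onset maximization leaves /j/, /m/ stranded (no codas are permitted; onsets are limited to one consonant).

2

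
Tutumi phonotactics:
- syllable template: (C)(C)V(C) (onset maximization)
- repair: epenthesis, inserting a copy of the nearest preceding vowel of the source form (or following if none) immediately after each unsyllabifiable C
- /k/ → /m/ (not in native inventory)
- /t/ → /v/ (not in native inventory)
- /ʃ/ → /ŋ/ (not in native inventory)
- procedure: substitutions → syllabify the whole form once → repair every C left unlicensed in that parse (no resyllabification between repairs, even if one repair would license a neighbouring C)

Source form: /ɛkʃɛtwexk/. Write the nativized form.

Substitution: /k/ → /m/, /ʃ/ → /ŋ/, /t/ → /v/, giving /ɛmŋɛvwexm/.
Under (C)(C)V(C), the unsyllabifiable consonants are /m/ (at most one coda consonant is licensed; onsets may contain at most 2 consonants).
Each unlicensed consonant becomes the onset of a new syllable: /m/ → /me/.

ɛmŋɛvwexme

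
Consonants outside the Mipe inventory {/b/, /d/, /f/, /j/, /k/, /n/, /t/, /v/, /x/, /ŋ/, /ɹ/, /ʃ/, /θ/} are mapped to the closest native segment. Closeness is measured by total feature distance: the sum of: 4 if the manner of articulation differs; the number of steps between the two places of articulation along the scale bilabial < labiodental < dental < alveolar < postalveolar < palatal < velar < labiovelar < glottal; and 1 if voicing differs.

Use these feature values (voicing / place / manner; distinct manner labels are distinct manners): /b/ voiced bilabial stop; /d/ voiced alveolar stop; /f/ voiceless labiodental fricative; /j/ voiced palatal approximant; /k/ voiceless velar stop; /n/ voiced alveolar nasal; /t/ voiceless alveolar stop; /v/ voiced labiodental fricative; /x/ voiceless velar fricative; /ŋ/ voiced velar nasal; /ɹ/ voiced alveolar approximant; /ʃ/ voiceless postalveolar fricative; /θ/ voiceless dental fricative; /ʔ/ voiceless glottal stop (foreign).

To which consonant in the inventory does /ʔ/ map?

k

/k/ is closest: same manner (stop), place distance 2 (glottal→velar), same voicing; total 2. Next closest is /t/ at distance 5.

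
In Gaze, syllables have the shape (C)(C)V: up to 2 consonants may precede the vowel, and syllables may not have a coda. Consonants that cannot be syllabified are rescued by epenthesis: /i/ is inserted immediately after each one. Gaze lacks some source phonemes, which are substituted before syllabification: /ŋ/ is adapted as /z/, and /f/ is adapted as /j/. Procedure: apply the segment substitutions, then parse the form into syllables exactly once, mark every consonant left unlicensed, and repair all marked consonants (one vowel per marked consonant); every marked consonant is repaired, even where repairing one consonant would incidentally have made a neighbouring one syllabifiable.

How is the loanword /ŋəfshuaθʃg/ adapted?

zəjishuaθiʃigi

Substitution: /ŋ/ → /z/, /f/ → /j/, giving /zəjshuaθʃg/.
The consonants /j/, /θ/, /ʃ/, /g/ cannot be parsed into a legal (C)(C)V syllable (no codas are permitted; onsets may contain at most 2 consonants).
Each unlicensed consonant becomes the onset of a new syllable: /j/ → /ji/, /θ/ → /θi/, /ʃ/ → /ʃi/, /g/ → /gi/.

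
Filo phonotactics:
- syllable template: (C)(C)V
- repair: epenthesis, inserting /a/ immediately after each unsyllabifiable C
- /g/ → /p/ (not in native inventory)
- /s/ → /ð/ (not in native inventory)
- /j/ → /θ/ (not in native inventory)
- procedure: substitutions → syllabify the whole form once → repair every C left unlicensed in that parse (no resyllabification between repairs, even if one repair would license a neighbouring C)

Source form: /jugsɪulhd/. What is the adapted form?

Substitution: /j/ → /θ/, /g/ → /p/, /s/ → /ð/, giving /θupðɪulhd/.
Syllabifying with onset maximization leaves /l/, /h/, /d/ stranded (no codas are permitted; onsets may contain at most 2 consonants).
Inserting the epenthetic vowel yields /l/ → /la/, /h/ → /ha/, /d/ → /da/.

θupðɪulahada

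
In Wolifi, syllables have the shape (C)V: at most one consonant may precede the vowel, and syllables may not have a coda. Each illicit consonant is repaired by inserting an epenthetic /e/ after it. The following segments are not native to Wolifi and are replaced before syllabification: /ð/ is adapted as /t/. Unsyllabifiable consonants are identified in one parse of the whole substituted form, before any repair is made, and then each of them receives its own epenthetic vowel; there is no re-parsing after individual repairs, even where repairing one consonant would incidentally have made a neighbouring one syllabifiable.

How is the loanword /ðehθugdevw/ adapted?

teheθugedevewe

Substitution: /ð/ → /t/, giving /tehθugdevw/.
Under (C)V, the unsyllabifiable consonants are /h/, /g/, /v/, /w/ (no codas are permitted; onsets are limited to one consonant).
Epenthesis after each stranded consonant: /h/ → /he/, /g/ → /ge/, /v/ → /ve/, /w/ → /we/.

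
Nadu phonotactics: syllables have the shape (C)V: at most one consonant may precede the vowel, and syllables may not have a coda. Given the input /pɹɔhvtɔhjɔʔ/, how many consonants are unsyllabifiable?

The consonants /p/, /h/, /v/, /h/, /ʔ/ cannot be parsed into a legal (C)V syllable (no codas are permitted; onsets are limited to one consonant).

5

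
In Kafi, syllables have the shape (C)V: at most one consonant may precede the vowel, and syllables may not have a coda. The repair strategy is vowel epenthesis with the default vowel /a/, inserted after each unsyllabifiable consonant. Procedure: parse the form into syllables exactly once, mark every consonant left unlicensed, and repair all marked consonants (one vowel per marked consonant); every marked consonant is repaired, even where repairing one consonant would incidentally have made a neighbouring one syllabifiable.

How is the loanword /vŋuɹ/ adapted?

vaŋuɹa

Syllabifying with onset maximization leaves /v/, /ɹ/ stranded (no codas are permitted; onsets are limited to one consonant).
Epenthesis after each stranded consonant: /v/ → /va/, /ɹ/ → /ɹa/.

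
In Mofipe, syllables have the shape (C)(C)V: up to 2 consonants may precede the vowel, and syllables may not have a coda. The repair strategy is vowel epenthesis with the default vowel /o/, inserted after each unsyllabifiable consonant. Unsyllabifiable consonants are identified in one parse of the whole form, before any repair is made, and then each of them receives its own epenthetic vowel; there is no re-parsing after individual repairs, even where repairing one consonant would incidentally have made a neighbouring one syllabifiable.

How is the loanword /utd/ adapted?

Under (C)(C)V, the unsyllabifiable consonants are /t/, /d/ (no codas are permitted; onsets may contain at most 2 consonants).
Inserting the epenthetic vowel yields /t/ → /to/, /d/ → /do/.

utodo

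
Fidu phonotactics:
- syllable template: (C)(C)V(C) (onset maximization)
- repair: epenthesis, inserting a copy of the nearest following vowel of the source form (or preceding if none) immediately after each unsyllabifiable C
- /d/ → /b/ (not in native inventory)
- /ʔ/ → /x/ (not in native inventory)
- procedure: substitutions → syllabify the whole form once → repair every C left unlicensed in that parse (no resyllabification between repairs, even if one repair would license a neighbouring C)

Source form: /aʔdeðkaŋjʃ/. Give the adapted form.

axbeðkaŋjaʃa

Substitution: /ʔ/ → /x/, /d/ → /b/, giving /axbeðkaŋjʃ/.
Under (C)(C)V(C), the unsyllabifiable consonants are /j/, /ʃ/ (at most one coda consonant is licensed; onsets may contain at most 2 consonants).
Epenthesis after each stranded consonant: /j/ → /ja/, /ʃ/ → /ʃa/.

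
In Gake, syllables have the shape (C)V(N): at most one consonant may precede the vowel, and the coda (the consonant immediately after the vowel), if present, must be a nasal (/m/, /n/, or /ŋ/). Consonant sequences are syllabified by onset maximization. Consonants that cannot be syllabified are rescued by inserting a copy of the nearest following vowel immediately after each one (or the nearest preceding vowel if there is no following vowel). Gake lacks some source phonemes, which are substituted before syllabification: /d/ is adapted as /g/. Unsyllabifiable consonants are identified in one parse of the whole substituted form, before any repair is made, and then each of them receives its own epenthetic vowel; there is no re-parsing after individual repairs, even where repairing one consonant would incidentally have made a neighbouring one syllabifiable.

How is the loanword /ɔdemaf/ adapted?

Substitution: /d/ → /g/, giving /ɔgemaf/.
The consonants /f/ cannot be parsed into a legal (C)V(N) syllable (only a nasal (/m/, /n/, or /ŋ/) is licensed in coda position; onsets are limited to one consonant).
Each unlicensed consonant becomes the onset of a new syllable: /f/ → /fa/.

ɔgemafa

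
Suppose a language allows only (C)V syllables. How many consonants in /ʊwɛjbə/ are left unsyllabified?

Under (C)V, the unsyllabifiable consonants are /j/ (no codas are permitted; onsets are limited to one consonant).

1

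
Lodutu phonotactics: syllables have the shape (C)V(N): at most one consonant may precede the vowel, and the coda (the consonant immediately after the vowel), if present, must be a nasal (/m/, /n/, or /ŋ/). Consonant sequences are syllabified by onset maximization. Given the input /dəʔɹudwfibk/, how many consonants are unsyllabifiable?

Under (C)V(N), the unsyllabifiable consonants are /ʔ/, /d/, /w/, /b/, /k/ (only a nasal (/m/, /n/, or /ŋ/) is licensed in coda position; onsets are limited to one consonant).

5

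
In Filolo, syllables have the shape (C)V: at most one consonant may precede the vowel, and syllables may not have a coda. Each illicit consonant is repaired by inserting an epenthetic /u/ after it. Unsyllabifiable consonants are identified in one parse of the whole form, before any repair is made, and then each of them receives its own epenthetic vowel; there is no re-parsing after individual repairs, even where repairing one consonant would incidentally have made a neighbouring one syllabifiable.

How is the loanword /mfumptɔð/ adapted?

mufumuputɔðu

Syllabifying with onset maximization leaves /m/, /m/, /p/, /ð/ stranded (no codas are permitted; onsets are limited to one consonant).
Each unlicensed consonant becomes the onset of a new syllable: /m/ → /mu/, /m/ → /mu/, /p/ → /pu/, /ð/ → /ðu/.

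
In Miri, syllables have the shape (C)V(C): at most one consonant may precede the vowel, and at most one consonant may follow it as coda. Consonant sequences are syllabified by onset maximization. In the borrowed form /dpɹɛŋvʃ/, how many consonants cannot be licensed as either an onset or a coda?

Under (C)V(C), the unsyllabifiable consonants are /d/, /p/, /v/, /ʃ/ (at most one coda consonant is licensed; onsets are limited to one consonant).

4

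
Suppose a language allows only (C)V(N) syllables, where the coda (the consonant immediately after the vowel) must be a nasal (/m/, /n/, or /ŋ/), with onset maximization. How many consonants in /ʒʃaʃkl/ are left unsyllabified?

4

Under (C)V(N), the unsyllabifiable consonants are /ʒ/, /ʃ/, /k/, /l/ (only a nasal (/m/, /n/, or /ŋ/) is licensed in coda position; onsets are limited to one consonant).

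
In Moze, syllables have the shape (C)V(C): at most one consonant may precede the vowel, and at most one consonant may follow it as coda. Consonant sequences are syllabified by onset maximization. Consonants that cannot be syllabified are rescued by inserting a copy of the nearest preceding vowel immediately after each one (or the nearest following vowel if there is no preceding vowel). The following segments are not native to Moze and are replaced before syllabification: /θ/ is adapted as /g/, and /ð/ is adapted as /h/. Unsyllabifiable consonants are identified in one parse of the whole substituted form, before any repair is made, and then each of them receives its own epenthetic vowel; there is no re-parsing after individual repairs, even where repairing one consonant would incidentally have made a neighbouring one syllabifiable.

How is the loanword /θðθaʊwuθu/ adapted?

gahagaʊwugu

Substitution: /θ/ → /g/, /ð/ → /h/, giving /ghgaʊwugu/.
Under (C)V(C), the unsyllabifiable consonants are /g/, /h/ (at most one coda consonant is licensed; onsets are limited to one consonant).
Epenthesis after each stranded consonant: /g/ → /ga/, /h/ → /ha/.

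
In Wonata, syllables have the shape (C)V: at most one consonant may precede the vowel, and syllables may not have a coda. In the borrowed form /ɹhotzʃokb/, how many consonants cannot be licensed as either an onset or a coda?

Syllabifying with onset maximization leaves /ɹ/, /t/, /z/, /k/, /b/ stranded (no codas are permitted; onsets are limited to one consonant).

5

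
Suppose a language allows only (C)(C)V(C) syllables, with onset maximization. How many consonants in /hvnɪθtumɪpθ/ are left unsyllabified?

Under (C)(C)V(C), the unsyllabifiable consonants are /h/, /θ/ (at most one coda consonant is licensed; onsets may contain at most 2 consonants).

2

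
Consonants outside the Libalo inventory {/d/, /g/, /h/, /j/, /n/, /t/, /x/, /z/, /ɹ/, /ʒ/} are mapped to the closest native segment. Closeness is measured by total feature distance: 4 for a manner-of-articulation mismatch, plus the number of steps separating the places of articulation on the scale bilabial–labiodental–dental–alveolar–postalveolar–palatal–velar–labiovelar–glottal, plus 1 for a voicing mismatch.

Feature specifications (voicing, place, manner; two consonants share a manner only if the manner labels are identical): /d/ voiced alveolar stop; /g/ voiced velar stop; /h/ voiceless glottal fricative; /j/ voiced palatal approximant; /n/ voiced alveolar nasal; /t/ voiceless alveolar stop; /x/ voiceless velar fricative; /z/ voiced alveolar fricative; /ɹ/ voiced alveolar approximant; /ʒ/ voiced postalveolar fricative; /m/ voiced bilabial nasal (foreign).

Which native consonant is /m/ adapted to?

n

/n/ is closest: same manner (nasal), place distance 3 (bilabial→alveolar), same voicing; total 3. Next closest is /d/ at distance 7.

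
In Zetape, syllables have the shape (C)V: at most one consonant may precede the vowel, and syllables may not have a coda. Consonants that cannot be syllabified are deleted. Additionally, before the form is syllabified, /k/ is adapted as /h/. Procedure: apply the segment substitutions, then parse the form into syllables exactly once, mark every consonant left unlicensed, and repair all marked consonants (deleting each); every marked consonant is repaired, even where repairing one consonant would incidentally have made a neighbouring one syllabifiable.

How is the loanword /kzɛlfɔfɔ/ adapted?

zɛfɔfɔ

Substitution: /k/ → /h/, giving /hzɛlfɔfɔ/.
Under (C)V, the unsyllabifiable consonants are /h/, /l/ (no codas are permitted; onsets are limited to one consonant).
Deleting the stranded consonants removes /h/, /l/.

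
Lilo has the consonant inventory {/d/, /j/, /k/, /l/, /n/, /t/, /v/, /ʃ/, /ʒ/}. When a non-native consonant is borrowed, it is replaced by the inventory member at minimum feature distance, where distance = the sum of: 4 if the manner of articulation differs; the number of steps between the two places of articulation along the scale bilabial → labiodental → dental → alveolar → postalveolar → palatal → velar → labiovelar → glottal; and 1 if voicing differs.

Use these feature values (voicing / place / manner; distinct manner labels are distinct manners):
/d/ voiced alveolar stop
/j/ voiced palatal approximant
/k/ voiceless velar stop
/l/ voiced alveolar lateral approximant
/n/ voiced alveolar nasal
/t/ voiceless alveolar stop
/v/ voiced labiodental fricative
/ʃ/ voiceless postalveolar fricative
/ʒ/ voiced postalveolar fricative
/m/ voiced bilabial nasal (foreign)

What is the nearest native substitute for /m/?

/n/ is closest: same manner (nasal), place distance 3 (bilabial→alveolar), same voicing; total 3. Next closest is /v/ at distance 5.

n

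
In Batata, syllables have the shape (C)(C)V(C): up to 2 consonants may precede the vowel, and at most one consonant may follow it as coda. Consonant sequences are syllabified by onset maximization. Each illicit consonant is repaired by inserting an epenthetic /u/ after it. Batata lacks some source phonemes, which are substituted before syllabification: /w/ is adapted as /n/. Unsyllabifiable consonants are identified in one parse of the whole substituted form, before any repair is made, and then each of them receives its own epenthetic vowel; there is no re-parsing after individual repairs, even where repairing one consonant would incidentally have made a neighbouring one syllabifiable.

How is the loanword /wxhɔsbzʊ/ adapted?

nuxhɔsbzʊ

Substitution: /w/ → /n/, giving /nxhɔsbzʊ/.
The consonants /n/ cannot be parsed into a legal (C)(C)V(C) syllable (at most one coda consonant is licensed; onsets may contain at most 2 consonants).
Each unlicensed consonant becomes the onset of a new syllable: /n/ → /nu/.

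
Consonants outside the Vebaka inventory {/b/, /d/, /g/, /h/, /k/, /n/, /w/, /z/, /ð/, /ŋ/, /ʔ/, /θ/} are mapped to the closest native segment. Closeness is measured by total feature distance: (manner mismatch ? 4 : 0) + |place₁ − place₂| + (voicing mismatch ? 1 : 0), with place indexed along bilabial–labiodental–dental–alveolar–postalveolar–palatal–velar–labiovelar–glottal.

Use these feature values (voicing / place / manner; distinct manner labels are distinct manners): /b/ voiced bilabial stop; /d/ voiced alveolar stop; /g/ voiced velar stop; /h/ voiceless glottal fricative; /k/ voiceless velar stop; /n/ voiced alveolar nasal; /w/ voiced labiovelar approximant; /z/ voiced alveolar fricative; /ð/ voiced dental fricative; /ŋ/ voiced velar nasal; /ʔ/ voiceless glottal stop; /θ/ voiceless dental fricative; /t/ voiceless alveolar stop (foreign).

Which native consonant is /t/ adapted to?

/d/ is closest: same manner (stop), place distance 0 (alveolar→alveolar), voicing differs (+1); total 1. Next closest is /k/ at distance 3.

d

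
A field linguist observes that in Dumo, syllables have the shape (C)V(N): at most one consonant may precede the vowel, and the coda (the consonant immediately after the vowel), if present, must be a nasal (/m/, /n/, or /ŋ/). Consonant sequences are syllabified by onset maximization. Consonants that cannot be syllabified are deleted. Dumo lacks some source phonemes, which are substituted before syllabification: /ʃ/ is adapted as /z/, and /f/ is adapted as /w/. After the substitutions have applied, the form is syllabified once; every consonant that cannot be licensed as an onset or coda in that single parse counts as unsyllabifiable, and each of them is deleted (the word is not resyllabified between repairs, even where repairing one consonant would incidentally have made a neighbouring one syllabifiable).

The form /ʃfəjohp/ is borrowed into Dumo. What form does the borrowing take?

wəjo

Substitution: /ʃ/ → /z/, /f/ → /w/, giving /zwəjohp/.
Syllabifying with onset maximization leaves /z/, /h/, /p/ stranded (only a nasal (/m/, /n/, or /ŋ/) is licensed in coda position; onsets are limited to one consonant).
Each unlicensed consonant is deleted: /z/, /h/, /p/.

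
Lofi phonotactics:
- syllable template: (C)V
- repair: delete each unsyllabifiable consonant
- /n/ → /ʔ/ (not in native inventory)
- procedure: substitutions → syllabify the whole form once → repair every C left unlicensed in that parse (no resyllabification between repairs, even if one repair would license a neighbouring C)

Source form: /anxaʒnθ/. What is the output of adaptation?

Substitution: /n/ → /ʔ/, giving /aʔxaʒʔθ/.
The consonants /ʔ/, /ʒ/, /ʔ/, /θ/ cannot be parsed into a legal (C)V syllable (no codas are permitted; onsets are limited to one consonant).
Deletion applies to /ʔ/, /ʒ/, /ʔ/, /θ/.

axa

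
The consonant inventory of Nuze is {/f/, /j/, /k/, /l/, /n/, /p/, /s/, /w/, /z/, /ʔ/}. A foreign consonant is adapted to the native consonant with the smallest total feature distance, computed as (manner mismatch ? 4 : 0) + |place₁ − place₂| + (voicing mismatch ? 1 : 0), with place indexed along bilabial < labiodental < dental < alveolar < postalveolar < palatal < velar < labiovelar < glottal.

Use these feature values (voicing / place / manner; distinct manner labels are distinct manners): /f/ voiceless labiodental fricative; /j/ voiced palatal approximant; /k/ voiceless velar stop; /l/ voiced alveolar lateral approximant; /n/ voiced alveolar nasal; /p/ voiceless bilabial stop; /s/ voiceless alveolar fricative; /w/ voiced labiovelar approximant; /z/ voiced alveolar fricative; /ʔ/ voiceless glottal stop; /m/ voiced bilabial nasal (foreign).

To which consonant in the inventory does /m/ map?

n

/n/ is closest: same manner (nasal), place distance 3 (bilabial→alveolar), same voicing; total 3. Next closest is /p/ at distance 5.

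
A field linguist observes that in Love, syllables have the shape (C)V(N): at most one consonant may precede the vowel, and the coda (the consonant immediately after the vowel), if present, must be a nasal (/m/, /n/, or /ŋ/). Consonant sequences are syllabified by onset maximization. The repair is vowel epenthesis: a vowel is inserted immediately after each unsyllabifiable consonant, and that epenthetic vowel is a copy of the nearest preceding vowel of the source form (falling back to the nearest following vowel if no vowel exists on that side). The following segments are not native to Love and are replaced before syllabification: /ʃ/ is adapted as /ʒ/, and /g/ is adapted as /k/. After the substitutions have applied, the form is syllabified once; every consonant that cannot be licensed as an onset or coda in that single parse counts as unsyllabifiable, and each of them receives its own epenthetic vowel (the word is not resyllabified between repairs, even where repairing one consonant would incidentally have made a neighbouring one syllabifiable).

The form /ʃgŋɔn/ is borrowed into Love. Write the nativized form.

Substitution: /ʃ/ → /ʒ/, /g/ → /k/, giving /ʒkŋɔn/.
Under (C)V(N), the unsyllabifiable consonants are /ʒ/, /k/ (only a nasal (/m/, /n/, or /ŋ/) is licensed in coda position; onsets are limited to one consonant).
Each unlicensed consonant becomes the onset of a new syllable: /ʒ/ → /ʒɔ/, /k/ → /kɔ/.

ʒɔkɔŋɔn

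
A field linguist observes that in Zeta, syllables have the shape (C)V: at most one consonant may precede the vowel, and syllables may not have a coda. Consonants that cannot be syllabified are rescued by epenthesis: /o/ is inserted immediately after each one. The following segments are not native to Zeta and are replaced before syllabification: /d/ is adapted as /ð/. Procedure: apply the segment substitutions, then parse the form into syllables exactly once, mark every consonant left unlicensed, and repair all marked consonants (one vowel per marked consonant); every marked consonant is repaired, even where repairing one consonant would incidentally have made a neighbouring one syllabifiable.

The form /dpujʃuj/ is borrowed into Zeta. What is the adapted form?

Substitution: /d/ → /ð/, giving /ðpujʃuj/.
Under (C)V, the unsyllabifiable consonants are /ð/, /j/, /j/ (no codas are permitted; onsets are limited to one consonant).
Epenthesis after each stranded consonant: /ð/ → /ðo/, /j/ → /jo/, /j/ → /jo/.

ðopujoʃujo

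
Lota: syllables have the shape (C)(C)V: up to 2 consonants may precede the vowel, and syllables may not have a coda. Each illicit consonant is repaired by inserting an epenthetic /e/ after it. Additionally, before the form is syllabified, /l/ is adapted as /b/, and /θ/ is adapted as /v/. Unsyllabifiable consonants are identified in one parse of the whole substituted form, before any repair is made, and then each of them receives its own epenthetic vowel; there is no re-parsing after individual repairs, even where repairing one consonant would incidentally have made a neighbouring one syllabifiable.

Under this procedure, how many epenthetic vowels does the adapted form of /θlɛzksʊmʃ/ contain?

3

After substitution the input is /vbɛzksʊmʃ/.
The unsyllabifiable consonants are /z/, /m/, /ʃ/; each receives one epenthetic vowel.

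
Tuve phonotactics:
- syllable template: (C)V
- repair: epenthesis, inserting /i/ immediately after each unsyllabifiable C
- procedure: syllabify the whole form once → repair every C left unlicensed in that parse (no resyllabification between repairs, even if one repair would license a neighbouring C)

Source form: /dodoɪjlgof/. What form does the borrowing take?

dodoɪjiligofi

Syllabifying with onset maximization leaves /j/, /l/, /f/ stranded (no codas are permitted; onsets are limited to one consonant).
Inserting the epenthetic vowel yields /j/ → /ji/, /l/ → /li/, /f/ → /fi/.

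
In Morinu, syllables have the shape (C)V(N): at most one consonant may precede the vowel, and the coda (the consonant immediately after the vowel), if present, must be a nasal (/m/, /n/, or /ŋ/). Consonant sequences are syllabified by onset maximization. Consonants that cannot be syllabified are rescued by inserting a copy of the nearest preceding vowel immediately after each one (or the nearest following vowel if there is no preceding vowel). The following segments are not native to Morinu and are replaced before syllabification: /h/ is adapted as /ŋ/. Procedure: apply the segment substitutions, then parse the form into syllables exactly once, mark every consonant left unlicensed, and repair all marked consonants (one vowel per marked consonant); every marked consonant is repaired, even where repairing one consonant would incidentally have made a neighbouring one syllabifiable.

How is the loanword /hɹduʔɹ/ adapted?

ŋuɹuduʔuɹu

Substitution: /h/ → /ŋ/, giving /ŋɹduʔɹ/.
Under (C)V(N), the unsyllabifiable consonants are /ŋ/, /ɹ/, /ʔ/, /ɹ/ (only a nasal (/m/, /n/, or /ŋ/) is licensed in coda position; onsets are limited to one consonant).
Each unlicensed consonant becomes the onset of a new syllable: /ŋ/ → /ŋu/, /ɹ/ → /ɹu/, /ʔ/ → /ʔu/, /ɹ/ → /ɹu/.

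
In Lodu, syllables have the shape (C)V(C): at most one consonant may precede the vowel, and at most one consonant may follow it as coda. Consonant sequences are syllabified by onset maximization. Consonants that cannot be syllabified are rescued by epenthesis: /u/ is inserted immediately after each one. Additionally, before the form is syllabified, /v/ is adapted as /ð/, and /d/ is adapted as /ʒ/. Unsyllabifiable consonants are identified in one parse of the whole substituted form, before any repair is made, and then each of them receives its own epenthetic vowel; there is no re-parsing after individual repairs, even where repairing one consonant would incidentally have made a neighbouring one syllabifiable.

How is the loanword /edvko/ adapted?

Substitution: /d/ → /ʒ/, /v/ → /ð/, giving /eʒðko/.
The consonants /ð/ cannot be parsed into a legal (C)V(C) syllable (at most one coda consonant is licensed; onsets are limited to one consonant).
Inserting the epenthetic vowel yields /ð/ → /ðu/.

eʒðuko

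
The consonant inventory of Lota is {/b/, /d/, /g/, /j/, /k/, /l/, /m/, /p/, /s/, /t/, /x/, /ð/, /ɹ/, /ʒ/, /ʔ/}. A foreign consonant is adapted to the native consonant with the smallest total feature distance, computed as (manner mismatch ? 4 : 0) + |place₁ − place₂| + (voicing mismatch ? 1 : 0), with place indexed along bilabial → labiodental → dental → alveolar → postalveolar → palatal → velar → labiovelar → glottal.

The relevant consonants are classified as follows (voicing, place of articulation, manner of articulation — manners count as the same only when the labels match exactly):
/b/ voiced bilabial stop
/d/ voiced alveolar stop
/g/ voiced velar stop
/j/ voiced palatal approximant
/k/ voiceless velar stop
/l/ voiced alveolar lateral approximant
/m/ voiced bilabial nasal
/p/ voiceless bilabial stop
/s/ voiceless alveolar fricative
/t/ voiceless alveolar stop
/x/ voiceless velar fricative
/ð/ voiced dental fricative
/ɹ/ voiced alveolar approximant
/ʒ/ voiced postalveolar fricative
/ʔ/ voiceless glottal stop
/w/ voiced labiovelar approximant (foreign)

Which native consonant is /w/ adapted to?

/j/ is closest: same manner (approximant), place distance 2 (labiovelar→palatal), same voicing; total 2. Next closest is /ɹ/ at distance 4.

j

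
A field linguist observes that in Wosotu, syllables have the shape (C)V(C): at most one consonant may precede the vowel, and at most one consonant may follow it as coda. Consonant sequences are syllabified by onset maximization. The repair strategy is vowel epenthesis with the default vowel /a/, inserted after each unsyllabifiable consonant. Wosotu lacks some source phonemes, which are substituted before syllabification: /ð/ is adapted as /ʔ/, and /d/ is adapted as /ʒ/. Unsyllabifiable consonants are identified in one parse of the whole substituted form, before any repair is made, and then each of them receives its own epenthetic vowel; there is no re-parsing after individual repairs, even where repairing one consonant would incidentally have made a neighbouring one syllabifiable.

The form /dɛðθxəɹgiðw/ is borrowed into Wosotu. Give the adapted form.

ʒɛʔθaxəɹgiʔwa

Substitution: /d/ → /ʒ/, /ð/ → /ʔ/, giving /ʒɛʔθxəɹgiʔw/.
The consonants /θ/, /w/ cannot be parsed into a legal (C)V(C) syllable (at most one coda consonant is licensed; onsets are limited to one consonant).
Each unlicensed consonant becomes the onset of a new syllable: /θ/ → /θa/, /w/ → /wa/.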